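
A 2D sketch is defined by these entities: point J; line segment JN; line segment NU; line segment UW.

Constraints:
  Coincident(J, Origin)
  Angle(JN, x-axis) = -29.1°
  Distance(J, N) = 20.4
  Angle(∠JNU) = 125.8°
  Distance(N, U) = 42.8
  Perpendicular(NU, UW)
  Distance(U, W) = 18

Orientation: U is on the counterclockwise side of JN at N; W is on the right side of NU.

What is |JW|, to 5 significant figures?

64.723

J is at the origin; JN runs at -29.1° with length 20.4, so N = 20.4·(cos -29.1°, sin -29.1°) = (17.825, -9.9212). ∠JNU = 125.8°, so NU runs at -29.1° + (180° − 125.8°) = 25.100° from the x-axis; with |NU| = 42.8, U = N + 42.8·(cos 25.100°, sin 25.100°) = (56.583, 8.2345). NU ⟂ UW; with |UW| = 18.0 on the right of NU, W = U + 18.0·(0.42420, -0.90557) = (64.219, -8.0657). Then |JW| = |W − J| = 64.723.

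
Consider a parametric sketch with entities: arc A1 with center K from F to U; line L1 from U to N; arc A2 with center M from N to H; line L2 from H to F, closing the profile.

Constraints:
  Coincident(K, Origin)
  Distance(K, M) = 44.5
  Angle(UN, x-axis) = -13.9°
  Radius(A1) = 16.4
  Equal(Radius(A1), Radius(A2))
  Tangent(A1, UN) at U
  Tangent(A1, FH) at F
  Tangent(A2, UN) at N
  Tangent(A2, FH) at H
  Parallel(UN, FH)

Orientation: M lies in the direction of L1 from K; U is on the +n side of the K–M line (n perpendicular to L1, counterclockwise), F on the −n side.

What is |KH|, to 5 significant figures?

47.426

The slot axis is L1's direction at -13.9°, so u = (cos -13.9°, sin -13.9°) = (0.97072, -0.24023) and n = (−sin -13.9°, cos -13.9°) = (0.24023, 0.97072). K is at the origin and M lies 44.5 along u from K, so M = 44.5·u = (43.197, -10.690). Tangency of A1 to both parallel lines with radius 16.4 puts U and F at K ± 16.4·n: U = (3.9397, 15.920), F = (-3.9397, -15.920). Equal radii place N and H the same way about M: N = M + 16.4·n = (47.137, 5.2296), H = M − 16.4·n = (39.257, -26.610). Then |KH| = |H − K| = 47.426.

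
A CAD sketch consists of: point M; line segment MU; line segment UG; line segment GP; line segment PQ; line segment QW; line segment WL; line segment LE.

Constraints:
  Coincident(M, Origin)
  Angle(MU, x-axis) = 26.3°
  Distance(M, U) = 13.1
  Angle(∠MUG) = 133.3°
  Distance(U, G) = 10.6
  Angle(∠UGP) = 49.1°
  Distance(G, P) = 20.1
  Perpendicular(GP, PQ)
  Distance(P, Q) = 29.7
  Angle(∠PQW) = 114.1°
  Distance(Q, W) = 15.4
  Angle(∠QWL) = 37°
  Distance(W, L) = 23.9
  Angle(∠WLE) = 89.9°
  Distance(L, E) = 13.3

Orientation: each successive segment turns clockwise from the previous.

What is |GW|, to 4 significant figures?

36.49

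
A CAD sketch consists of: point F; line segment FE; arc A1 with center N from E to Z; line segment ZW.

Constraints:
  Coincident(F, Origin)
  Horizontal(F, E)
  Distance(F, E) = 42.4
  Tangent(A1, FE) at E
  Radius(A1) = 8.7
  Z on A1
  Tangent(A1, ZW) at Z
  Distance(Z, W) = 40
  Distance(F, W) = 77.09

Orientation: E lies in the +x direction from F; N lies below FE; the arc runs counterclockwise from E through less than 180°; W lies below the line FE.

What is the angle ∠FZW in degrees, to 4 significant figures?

155.3°

F is at the origin; F and E share the same y with |FE| = 42.4 and E on the +x side, so E = (42.40, 0.000). Since A1 is tangent to FE there, NE ⟂ FE, so N = E + (0, -8.7) = (42.40, -8.700). Since NZ ⟂ ZW (tangency), |NW| = √(8.7² + 40.0²) = 40.94 regardless of where Z sits on A1. So W lies on both circle(F, 77.09) and circle(N, 40.94); the below-FE intersection is W = (63.42, -43.83). Z is the foot of the tangent from W: Z = (36.05, -14.65).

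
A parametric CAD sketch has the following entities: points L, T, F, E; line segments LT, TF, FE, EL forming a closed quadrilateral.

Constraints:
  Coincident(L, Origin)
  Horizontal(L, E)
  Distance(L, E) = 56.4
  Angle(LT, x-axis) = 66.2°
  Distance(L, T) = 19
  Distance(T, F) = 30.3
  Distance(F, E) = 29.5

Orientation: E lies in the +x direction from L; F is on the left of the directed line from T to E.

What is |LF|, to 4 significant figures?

43.82

L is at the origin; LE is horizontal with |LE| = 56.4 and E in +x, so E = (56.4, 0). LT runs at 66.2° with |LT| = 19.0, so T = (7.667, 17.38). F is determined by |TF| = 30.3 and |FE| = 29.5 together: it lies at the intersection of circle(T, 30.3) and circle(E, 29.5). With |TE| = 51.74, the foot of the radical line on TE is 26.33 from T and the perpendicular offset is √(30.3² − 26.33²) = 14.99. Taking the left-of-TE solution: F = (37.51, 22.65).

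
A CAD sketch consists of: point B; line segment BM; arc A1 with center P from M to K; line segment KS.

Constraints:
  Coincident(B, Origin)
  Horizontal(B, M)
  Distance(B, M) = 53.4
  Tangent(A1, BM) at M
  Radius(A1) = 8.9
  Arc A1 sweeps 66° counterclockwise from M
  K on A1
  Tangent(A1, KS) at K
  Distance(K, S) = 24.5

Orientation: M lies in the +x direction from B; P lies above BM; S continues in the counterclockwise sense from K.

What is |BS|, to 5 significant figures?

76.660

B is at the origin; BM is horizontal with |BM| = 53.4 and M on the +x side, so M = (53.400, 0.0000). A1 meets BM tangentially, so PM is at right angles to BM, so P = M + (0, 8.9) = (53.400, 8.9000). On A1, M sits at bearing -90° from P; a 66° counterclockwise sweep puts K at bearing -24°, so K = P + 8.9·(cos -24°, sin -24°) = (61.531, 5.2800). Tangency of A1 to KS means the radius PK is perpendicular to KS, so KS runs along (−sin -24°, cos -24°); with |KS| = 24.5, S = (71.496, 27.662). Then |BS| = |S − B| = 76.660.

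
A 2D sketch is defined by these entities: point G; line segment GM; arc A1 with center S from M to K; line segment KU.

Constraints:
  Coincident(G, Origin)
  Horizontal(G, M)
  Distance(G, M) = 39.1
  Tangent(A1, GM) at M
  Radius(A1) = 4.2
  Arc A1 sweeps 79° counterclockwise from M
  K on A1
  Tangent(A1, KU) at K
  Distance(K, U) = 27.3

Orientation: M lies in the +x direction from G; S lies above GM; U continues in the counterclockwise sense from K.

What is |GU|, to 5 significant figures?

57.075

On A1, M sits at bearing -90° from S; a 79° counterclockwise sweep puts K at bearing -11°, so K = S + 4.2·(cos -11°, sin -11°) = (43.223, 3.3986). A1 meets KU tangentially, so SK is at right angles to KU, so KU runs along (−sin -11°, cos -11°); with |KU| = 27.3, U = (48.432, 30.197). Then |GU| = |U − G| = 57.075.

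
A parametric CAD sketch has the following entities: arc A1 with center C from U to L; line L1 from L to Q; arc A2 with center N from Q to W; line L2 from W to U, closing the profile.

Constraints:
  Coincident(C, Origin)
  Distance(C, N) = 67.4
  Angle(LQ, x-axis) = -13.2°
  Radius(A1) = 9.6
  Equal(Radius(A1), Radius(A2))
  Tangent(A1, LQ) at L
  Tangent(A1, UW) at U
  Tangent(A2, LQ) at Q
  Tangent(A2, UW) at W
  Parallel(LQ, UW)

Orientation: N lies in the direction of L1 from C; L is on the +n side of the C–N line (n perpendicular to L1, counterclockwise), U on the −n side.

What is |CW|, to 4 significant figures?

68.08

The slot axis is L1's direction at -13.2°, so u = (cos -13.2°, sin -13.2°) = (0.9736, -0.2284) and n = (−sin -13.2°, cos -13.2°) = (0.2284, 0.9736). C is at the origin and N lies 67.4 along u from C, so N = 67.4·u = (65.62, -15.39). Tangency of A1 to both parallel lines with radius 9.6 puts L and U at C ± 9.6·n: L = (2.192, 9.346), U = (-2.192, -9.346). Equal radii place Q and W the same way about N: Q = N + 9.6·n = (67.81, -6.044), W = N − 9.6·n = (63.43, -24.74). Then |CW| = |W − C| = 68.08.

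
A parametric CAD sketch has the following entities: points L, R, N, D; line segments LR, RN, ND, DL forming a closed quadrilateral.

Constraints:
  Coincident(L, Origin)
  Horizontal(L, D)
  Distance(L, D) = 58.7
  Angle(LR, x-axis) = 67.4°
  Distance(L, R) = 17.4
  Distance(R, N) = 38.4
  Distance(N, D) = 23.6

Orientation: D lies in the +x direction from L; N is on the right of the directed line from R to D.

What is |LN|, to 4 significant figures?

37.42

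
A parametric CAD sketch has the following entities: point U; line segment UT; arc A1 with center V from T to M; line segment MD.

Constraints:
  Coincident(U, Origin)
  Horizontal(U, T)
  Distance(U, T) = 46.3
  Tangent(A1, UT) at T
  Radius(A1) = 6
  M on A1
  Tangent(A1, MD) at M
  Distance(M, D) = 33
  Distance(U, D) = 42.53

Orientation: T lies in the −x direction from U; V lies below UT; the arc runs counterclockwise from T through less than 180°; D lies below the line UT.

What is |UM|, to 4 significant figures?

51.50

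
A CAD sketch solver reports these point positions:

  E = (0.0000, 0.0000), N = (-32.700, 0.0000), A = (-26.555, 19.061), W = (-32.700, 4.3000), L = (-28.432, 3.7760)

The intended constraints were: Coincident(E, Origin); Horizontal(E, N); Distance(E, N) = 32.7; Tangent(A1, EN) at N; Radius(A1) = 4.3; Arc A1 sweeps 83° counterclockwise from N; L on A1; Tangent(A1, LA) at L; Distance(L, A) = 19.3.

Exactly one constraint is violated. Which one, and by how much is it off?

Distance(L, A) = 19.3 — off by 3.90.

E = (0.00, 0.00) ✓; E.y = 0.00, N.y = 0.00 ✓; |EN| = 32.70 ✓; ∠(WN, NE) = 90.00° ✓; |WN| = 4.300 ✓; bearing(W→L) − bearing(W→N) = 83.00° ✓; |WL| = 4.300 ✓; ∠(WL, LA) = 90.00° ✓; |LA| = 15.40 ✗.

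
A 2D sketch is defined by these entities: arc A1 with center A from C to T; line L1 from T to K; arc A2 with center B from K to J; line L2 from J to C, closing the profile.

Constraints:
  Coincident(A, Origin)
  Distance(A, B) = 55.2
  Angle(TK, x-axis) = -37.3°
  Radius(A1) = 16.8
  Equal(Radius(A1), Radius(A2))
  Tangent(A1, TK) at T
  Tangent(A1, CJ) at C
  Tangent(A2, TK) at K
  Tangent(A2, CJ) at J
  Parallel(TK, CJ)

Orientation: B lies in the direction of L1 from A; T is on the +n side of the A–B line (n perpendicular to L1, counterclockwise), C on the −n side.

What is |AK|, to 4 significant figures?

57.70

The slot axis is L1's direction at -37.3°, so u = (cos -37.3°, sin -37.3°) = (0.7955, -0.6060) and n = (−sin -37.3°, cos -37.3°) = (0.6060, 0.7955). A is at the origin and B lies 55.2 along u from A, so B = 55.2·u = (43.91, -33.45). Tangency of A1 to both parallel lines with radius 16.8 puts T and C at A ± 16.8·n: T = (10.18, 13.36), C = (-10.18, -13.36). Equal radii place K and J the same way about B: K = B + 16.8·n = (54.09, -20.09), J = B − 16.8·n = (33.73, -46.81). Then |AK| = |K − A| = 57.70.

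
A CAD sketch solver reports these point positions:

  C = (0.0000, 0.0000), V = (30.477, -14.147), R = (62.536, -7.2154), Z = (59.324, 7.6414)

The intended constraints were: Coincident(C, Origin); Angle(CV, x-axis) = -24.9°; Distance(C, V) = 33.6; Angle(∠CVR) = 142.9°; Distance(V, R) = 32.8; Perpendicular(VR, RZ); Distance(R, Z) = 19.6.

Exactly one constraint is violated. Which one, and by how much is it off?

Distance(R, Z) = 19.6 — off by 4.40.

C = (0.00, 0.00) ✓; CV at -24.90° ✓; |CV| = 33.60 ✓; ∠CVR = 142.9° ✓; |VR| = 32.80 ✓; ∠(VR, RZ) = 90.00° ✓; |RZ| = 15.20 ✗.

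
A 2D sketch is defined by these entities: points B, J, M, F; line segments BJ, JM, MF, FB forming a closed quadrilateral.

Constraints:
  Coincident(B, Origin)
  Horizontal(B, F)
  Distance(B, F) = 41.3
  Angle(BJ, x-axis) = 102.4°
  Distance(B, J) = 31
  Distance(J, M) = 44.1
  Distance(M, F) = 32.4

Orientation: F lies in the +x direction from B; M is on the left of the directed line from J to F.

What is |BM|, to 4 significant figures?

49.33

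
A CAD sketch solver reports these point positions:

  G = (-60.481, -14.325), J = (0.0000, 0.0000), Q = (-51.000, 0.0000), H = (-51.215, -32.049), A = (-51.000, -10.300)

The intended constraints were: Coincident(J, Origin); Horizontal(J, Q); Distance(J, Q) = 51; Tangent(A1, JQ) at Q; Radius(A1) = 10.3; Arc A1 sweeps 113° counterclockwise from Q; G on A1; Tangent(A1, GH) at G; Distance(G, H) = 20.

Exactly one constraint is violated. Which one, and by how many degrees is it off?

Tangent(A1, GH) at G — off by 4.60°.

J = (0.00, 0.00) ✓; J.y = 0.00, Q.y = 0.00 ✓; |JQ| = 51.00 ✓; ∠(AQ, QJ) = 90.00° ✓; |AQ| = 10.30 ✓; bearing(A→G) − bearing(A→Q) = 113.0° ✓; |AG| = 10.30 ✓; ∠(AG, GH) = 85.40° ✗; |GH| = 20.00 ✓.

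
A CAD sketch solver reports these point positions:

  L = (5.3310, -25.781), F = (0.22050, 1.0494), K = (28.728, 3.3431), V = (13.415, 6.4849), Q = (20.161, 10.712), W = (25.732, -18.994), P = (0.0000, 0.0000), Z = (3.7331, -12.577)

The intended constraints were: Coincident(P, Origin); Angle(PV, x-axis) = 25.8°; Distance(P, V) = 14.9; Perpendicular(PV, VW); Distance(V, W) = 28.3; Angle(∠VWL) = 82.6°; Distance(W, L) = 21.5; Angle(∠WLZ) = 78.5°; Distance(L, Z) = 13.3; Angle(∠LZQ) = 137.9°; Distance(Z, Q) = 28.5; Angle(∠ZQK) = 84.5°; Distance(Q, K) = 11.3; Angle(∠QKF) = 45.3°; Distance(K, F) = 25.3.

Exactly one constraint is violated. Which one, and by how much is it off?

Distance(K, F) = 25.3 — off by 3.30.

P = (0.00, 0.00) ✓; PV at 25.80° ✓; |PV| = 14.90 ✓; ∠(PV, VW) = 90.00° ✓; |VW| = 28.30 ✓; ∠VWL = 82.60° ✓; |WL| = 21.50 ✓; ∠WLZ = 78.50° ✓; |LZ| = 13.30 ✓; ∠LZQ = 137.9° ✓; |ZQ| = 28.50 ✓; ∠ZQK = 84.50° ✓; |QK| = 11.30 ✓; ∠QKF = 45.30° ✓; |KF| = 28.60 ✗.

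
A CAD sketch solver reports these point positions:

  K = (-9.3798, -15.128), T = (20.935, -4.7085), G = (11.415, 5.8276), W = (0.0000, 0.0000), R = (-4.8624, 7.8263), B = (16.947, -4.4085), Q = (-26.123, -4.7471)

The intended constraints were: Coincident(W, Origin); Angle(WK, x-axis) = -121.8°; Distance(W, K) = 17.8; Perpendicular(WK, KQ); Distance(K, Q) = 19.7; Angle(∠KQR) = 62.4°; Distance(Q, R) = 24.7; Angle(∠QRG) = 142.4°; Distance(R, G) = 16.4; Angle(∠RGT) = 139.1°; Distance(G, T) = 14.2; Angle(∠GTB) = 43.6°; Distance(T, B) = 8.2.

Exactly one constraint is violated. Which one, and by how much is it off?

Distance(T, B) = 8.2 — off by 4.20.

W = (0.00, 0.00) ✓; WK at -121.8° ✓; |WK| = 17.80 ✓; ∠(WK, KQ) = 90.00° ✓; |KQ| = 19.70 ✓; ∠KQR = 62.40° ✓; |QR| = 24.70 ✓; ∠QRG = 142.4° ✓; |RG| = 16.40 ✓; ∠RGT = 139.1° ✓; |GT| = 14.20 ✓; ∠GTB = 43.60° ✓; |TB| = 3.999 ✗.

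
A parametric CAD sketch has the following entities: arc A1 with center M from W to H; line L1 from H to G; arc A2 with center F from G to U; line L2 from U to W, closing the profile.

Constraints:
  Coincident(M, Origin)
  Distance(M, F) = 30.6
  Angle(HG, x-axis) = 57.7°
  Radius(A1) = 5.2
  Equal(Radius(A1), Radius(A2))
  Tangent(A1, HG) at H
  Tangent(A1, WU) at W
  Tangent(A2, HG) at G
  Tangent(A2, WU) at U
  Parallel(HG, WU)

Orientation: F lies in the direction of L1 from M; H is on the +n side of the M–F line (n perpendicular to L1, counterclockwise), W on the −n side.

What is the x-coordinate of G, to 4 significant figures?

11.96

The slot axis is L1's direction at 57.7°, so u = (cos 57.7°, sin 57.7°) = (0.5344, 0.8453) and n = (−sin 57.7°, cos 57.7°) = (-0.8453, 0.5344). M is at the origin and F lies 30.6 along u from M, so F = 30.6·u = (16.35, 25.87). Tangency of A1 to both parallel lines with radius 5.2 puts H and W at M ± 5.2·n: H = (-4.395, 2.779), W = (4.395, -2.779). Equal radii place G and U the same way about F: G = F + 5.2·n = (11.96, 28.64), U = F − 5.2·n = (20.75, 23.09). So G.x = 11.96.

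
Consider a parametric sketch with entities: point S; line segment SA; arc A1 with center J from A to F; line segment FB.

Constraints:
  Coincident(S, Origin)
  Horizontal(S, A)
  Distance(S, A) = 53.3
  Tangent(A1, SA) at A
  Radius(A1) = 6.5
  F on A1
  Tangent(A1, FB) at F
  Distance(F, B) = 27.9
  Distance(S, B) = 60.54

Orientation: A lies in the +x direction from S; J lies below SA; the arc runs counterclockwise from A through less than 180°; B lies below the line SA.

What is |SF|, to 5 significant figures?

47.367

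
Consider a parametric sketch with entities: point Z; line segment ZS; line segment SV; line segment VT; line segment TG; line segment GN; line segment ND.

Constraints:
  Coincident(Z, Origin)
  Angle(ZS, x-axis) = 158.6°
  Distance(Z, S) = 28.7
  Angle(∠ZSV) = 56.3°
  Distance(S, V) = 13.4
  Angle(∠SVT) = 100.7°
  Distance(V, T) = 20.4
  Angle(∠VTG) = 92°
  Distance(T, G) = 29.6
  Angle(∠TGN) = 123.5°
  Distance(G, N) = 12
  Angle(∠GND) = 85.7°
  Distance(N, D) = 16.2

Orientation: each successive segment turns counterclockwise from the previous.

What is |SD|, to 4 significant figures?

11.13

∠TGN = 123.5° gives GN at 146.1° from the x-axis; with |GN| = 12.0, N = (-13.23, 34.24). ∠GND = 85.7° gives ND at -119.6° from the x-axis; with |ND| = 16.2, D = (-21.23, 20.16). Then |SD| = |D − S| = 11.13.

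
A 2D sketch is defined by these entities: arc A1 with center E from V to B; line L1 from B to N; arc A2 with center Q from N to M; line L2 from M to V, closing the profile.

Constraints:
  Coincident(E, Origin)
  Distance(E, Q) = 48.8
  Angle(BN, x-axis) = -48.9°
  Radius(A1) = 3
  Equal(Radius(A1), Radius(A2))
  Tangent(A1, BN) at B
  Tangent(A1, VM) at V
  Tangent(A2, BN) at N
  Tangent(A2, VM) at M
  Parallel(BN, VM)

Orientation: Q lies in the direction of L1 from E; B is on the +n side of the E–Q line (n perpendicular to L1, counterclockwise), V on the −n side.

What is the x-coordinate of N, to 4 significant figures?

34.34

The slot axis is L1's direction at -48.9°, so u = (cos -48.9°, sin -48.9°) = (0.6574, -0.7536) and n = (−sin -48.9°, cos -48.9°) = (0.7536, 0.6574). E is at the origin and Q lies 48.8 along u from E, so Q = 48.8·u = (32.08, -36.77). Tangency of A1 to both parallel lines with radius 3.0 puts B and V at E ± 3.0·n: B = (2.261, 1.972), V = (-2.261, -1.972). Equal radii place N and M the same way about Q: N = Q + 3.0·n = (34.34, -34.80), M = Q − 3.0·n = (29.82, -38.75). So N.x = 34.34.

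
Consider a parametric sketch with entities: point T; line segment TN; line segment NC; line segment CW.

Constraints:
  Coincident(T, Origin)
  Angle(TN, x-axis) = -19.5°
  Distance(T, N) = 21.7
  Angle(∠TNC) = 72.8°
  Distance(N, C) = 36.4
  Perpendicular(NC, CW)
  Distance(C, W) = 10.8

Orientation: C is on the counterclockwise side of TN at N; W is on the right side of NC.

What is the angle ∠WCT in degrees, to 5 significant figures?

124.66°

T is at the origin; TN runs at -19.5° with length 21.7, so N = 21.7·(cos -19.5°, sin -19.5°) = (20.455, -7.2436). ∠TNC = 72.8°, so NC runs at -19.5° + (180° − 72.8°) = 87.700° from the x-axis; with |NC| = 36.4, C = N + 36.4·(cos 87.700°, sin 87.700°) = (21.916, 29.127). NC is perpendicular to CW; with |CW| = 10.8 on the right of NC, W = C + 10.8·(0.99919, -0.040132) = (32.707, 28.694). Then cos ∠WCT = CW·CT / (|CW||CT|), giving 124.66°.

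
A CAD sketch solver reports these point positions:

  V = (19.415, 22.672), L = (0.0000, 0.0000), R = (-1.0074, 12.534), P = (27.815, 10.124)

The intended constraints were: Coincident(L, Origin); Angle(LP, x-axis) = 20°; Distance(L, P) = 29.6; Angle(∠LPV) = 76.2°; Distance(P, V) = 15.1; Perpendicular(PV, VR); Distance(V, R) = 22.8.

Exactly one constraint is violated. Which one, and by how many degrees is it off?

Perpendicular(PV, VR) — off by 7.40°.

L = (0.00, 0.00) ✓; LP at 20.00° ✓; |LP| = 29.60 ✓; ∠LPV = 76.20° ✓; |PV| = 15.10 ✓; ∠(PV, VR) = 82.60° ✗; |VR| = 22.80 ✓.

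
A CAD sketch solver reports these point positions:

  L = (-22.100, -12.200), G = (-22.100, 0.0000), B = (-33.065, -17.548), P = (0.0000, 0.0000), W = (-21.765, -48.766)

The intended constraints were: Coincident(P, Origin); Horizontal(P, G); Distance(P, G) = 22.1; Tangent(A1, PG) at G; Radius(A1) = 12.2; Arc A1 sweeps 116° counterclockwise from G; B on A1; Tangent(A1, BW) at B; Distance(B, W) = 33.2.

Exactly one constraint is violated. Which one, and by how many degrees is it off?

Tangent(A1, BW) at B — off by 6.10°.

P = (0.00, 0.00) ✓; P.y = 0.00, G.y = 0.00 ✓; |PG| = 22.10 ✓; ∠(LG, GP) = 90.00° ✓; |LG| = 12.20 ✓; bearing(L→B) − bearing(L→G) = 116.0° ✓; |LB| = 12.20 ✓; ∠(LB, BW) = 96.10° ✗; |BW| = 33.20 ✓.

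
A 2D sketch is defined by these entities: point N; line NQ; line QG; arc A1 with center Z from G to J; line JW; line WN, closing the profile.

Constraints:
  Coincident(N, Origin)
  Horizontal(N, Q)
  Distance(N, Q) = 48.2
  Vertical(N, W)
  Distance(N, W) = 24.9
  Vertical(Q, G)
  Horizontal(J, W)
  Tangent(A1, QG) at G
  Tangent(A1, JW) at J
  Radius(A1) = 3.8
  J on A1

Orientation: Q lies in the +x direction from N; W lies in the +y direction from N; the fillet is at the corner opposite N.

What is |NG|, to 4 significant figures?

52.62

N is at the origin; NQ is horizontal with |NQ| = 48.2 and Q on the +x side, so Q = (48.20, 0.000). N and W share the same x with |NW| = 24.9 and W on the +y side, so W = (0.000, 24.90). The virtual corner opposite N is at (48.20, 24.90). A1 meets QG tangentially, so ZG is at right angles to QG and since A1 is tangent to JW there, ZJ ⟂ JW, with radius 3.8, so the center Z sits 3.8 in from both sides at Z = (44.40, 21.10). That places the tangent points at G = (48.20, 21.10) on QG and J = (44.40, 24.90) on JW. Then |NG| = |G − N| = 52.62.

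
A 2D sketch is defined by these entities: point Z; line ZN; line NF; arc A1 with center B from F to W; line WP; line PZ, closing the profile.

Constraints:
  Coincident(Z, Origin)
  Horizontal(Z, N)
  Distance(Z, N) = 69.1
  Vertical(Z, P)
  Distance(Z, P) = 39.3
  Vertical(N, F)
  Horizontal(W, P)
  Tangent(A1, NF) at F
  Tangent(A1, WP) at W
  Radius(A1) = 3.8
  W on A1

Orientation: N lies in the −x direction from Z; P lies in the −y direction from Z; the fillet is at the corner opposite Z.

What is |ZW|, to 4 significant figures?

76.21

Z is at the origin; Z and N share the same y with |ZN| = 69.1 and N on the −x side, so N = (-69.10, 0.000). Z and P share the same x with |ZP| = 39.3 and P on the −y side, so P = (0.000, -39.30). The virtual corner opposite Z is at (-69.10, -39.30). The tangent condition forces BF to be normal to NF and A1 meets WP tangentially, so BW is at right angles to WP, with radius 3.8, so the center B sits 3.8 in from both sides at B = (-65.30, -35.50). That places the tangent points at F = (-69.10, -35.50) on NF and W = (-65.30, -39.30) on WP. Then |ZW| = |W − Z| = 76.21.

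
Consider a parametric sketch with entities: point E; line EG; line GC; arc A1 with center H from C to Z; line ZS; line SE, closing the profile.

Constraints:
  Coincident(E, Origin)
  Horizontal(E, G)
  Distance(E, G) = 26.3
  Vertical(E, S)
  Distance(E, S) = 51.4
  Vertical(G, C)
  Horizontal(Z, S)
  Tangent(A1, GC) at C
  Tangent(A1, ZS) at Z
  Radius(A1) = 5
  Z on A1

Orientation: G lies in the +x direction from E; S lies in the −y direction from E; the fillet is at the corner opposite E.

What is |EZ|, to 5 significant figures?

55.639

The virtual corner opposite E is at (26.300, -51.400). A1 meets GC tangentially, so HC is at right angles to GC and the tangent condition forces HZ to be normal to ZS, with radius 5.0, so the center H sits 5.0 in from both sides at H = (21.300, -46.400). That places the tangent points at C = (26.300, -46.400) on GC and Z = (21.300, -51.400) on ZS. Then |EZ| = |Z − E| = 55.639.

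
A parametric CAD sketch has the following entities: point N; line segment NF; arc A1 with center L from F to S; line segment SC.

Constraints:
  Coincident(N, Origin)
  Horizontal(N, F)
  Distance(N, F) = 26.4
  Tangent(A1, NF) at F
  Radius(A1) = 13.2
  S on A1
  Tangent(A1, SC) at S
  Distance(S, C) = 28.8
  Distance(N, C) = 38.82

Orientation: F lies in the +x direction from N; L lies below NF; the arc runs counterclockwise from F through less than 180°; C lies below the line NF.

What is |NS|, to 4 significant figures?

16.94

Checks: N = (0.00, 0.00) ✓; |LS| = 13.20 ✓; ∠(LS, SC) = 90.00° ✓; |SC| = 28.80 ✓; |NC| = 38.82 ✓.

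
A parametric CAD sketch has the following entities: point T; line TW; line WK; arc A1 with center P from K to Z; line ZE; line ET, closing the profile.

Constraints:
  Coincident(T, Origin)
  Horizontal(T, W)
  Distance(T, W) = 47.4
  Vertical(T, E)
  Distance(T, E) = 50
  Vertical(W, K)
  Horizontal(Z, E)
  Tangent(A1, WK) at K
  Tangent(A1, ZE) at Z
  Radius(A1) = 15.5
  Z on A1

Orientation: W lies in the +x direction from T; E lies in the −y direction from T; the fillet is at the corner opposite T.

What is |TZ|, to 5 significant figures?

59.309

The virtual corner opposite T is at (47.400, -50.000). Tangency of A1 to WK means the radius PK is perpendicular to WK and tangency of A1 to ZE means the radius PZ is perpendicular to ZE, with radius 15.5, so the center P sits 15.5 in from both sides at P = (31.900, -34.500). That places the tangent points at K = (47.400, -34.500) on WK and Z = (31.900, -50.000) on ZE. Then |TZ| = |Z − T| = 59.309.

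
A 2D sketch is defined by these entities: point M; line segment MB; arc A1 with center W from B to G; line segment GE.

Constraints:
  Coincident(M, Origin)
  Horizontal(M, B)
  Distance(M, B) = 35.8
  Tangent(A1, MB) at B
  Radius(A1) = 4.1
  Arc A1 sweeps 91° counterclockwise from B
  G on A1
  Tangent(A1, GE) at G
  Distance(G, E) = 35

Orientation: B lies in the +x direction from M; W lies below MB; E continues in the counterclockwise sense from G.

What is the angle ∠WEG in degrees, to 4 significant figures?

6.681°

M is at the origin; MB is horizontal with |MB| = 35.8 and B on the +x side, so B = (35.80, 0.000). A1 meets MB tangentially, so WB is at right angles to MB, so W = B + (0, -4.1) = (35.80, -4.100). On A1, B sits at bearing 90° from W; a 91° counterclockwise sweep puts G at bearing 181°, so G = W + 4.1·(cos 181°, sin 181°) = (31.70, -4.172). Tangency of A1 to GE means the radius WG is perpendicular to GE, so GE runs along (−sin 181°, cos 181°); with |GE| = 35.0, E = (32.31, -39.17). Then cos ∠WEG = EW·EG / (|EW||EG|), giving 6.681°.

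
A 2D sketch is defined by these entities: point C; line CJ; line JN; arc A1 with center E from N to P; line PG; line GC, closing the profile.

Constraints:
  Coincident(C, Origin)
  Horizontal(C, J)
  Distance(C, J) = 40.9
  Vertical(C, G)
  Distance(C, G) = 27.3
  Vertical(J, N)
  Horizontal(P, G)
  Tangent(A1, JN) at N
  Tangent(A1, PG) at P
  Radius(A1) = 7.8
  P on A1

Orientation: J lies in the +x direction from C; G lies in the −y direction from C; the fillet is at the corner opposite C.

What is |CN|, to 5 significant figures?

45.311

C is at the origin; CJ is horizontal with |CJ| = 40.9 and J on the +x side, so J = (40.900, 0.0000). C and G share the same x with |CG| = 27.3 and G on the −y side, so G = (0.0000, -27.300). The virtual corner opposite C is at (40.900, -27.300). Since A1 is tangent to JN there, EN ⟂ JN and tangency of A1 to PG means the radius EP is perpendicular to PG, with radius 7.8, so the center E sits 7.8 in from both sides at E = (33.100, -19.500). That places the tangent points at N = (40.900, -19.500) on JN and P = (33.100, -27.300) on PG. Then |CN| = |N − C| = 45.311.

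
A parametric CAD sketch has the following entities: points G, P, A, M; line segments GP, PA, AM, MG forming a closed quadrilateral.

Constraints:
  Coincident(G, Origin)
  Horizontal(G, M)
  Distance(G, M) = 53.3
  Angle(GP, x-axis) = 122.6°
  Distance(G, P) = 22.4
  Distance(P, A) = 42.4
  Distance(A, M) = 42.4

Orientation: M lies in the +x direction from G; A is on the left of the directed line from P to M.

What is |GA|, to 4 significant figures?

43.62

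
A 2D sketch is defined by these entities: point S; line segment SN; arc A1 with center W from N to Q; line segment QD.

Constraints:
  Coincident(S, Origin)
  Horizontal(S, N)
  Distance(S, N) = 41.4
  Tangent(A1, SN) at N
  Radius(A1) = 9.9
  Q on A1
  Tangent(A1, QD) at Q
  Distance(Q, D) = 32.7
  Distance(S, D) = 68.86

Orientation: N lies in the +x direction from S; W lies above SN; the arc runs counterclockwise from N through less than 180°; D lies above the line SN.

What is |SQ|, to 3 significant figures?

52.0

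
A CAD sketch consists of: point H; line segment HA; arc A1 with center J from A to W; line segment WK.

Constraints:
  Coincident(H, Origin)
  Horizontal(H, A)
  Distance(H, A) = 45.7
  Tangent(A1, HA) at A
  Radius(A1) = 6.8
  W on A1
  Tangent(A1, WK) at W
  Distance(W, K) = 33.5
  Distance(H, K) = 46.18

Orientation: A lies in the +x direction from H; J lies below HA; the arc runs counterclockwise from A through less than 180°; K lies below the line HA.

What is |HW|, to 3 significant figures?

39.5

Checks: |JW| = 6.800 ✓; ∠(JW, WK) = 90.00° ✓; |WK| = 33.50 ✓; |HK| = 46.18 ✓.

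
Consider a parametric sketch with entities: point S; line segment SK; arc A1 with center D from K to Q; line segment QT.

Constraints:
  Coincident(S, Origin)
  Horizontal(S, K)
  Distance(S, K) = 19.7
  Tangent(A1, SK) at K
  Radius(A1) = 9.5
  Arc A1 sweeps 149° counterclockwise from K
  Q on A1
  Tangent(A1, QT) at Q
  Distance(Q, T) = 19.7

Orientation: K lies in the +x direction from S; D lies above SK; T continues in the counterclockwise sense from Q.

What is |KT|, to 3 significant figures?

30.3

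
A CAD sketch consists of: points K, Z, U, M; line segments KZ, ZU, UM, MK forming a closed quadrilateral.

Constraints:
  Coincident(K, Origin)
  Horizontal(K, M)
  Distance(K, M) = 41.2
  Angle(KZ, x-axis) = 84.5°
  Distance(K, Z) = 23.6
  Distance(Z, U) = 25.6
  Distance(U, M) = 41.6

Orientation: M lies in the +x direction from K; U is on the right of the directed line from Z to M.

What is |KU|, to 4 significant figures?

2.006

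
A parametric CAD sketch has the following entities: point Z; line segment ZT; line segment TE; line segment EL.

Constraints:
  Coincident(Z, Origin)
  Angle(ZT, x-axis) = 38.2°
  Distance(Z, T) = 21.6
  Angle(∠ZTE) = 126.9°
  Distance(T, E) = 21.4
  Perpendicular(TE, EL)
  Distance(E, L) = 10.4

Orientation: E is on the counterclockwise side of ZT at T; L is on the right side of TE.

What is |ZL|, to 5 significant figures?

44.125

Z is at the origin; ZT runs at 38.2° with length 21.6, so T = 21.6·(cos 38.2°, sin 38.2°) = (16.975, 13.358). ∠ZTE = 126.9°, so TE runs at 38.2° + (180° − 126.9°) = 91.300° from the x-axis; with |TE| = 21.4, E = T + 21.4·(cos 91.300°, sin 91.300°) = (16.489, 34.752). TE ⟂ EL; with |EL| = 10.4 on the right of TE, L = E + 10.4·(0.99974, 0.022687) = (26.886, 34.988). Then |ZL| = |L − Z| = 44.125.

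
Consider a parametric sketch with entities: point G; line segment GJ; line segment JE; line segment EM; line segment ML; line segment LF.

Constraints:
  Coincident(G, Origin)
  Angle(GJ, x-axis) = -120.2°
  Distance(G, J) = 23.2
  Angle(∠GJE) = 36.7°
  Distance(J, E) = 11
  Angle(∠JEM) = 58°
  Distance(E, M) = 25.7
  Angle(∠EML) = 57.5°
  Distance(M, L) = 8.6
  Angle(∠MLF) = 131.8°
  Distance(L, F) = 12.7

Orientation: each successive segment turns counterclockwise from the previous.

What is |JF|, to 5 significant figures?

2.7171

∠EML = 57.5° gives ML at -92.400° from the x-axis; with |ML| = 8.6, L = (-22.990, -9.6238). ∠MLF = 131.8° gives LF at -44.200° from the x-axis; with |LF| = 12.7, F = (-13.885, -18.478). Then |JF| = |F − J| = 2.7171.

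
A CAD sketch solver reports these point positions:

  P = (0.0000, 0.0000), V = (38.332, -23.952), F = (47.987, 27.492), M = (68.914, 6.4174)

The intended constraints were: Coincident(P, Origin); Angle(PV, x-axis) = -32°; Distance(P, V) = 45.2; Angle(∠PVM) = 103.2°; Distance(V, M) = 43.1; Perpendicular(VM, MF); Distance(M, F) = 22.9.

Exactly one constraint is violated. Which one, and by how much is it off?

Distance(M, F) = 22.9 — off by 6.80.

P = (0.00, 0.00) ✓; PV at -32.00° ✓; |PV| = 45.20 ✓; ∠PVM = 103.2° ✓; |VM| = 43.10 ✓; ∠(VM, MF) = 90.00° ✓; |MF| = 29.70 ✗.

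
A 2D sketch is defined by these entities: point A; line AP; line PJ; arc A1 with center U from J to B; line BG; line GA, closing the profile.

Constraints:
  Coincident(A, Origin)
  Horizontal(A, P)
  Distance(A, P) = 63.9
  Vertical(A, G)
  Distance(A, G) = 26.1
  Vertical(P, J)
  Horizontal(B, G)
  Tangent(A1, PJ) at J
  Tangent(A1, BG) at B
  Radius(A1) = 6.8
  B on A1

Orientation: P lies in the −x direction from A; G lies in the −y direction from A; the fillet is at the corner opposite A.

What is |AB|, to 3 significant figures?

62.8

The virtual corner opposite A is at (-63.9, -26.1). The tangent condition forces UJ to be normal to PJ and tangency of A1 to BG means the radius UB is perpendicular to BG, with radius 6.8, so the center U sits 6.8 in from both sides at U = (-57.1, -19.3). That places the tangent points at J = (-63.9, -19.3) on PJ and B = (-57.1, -26.1) on BG. Then |AB| = |B − A| = 62.8.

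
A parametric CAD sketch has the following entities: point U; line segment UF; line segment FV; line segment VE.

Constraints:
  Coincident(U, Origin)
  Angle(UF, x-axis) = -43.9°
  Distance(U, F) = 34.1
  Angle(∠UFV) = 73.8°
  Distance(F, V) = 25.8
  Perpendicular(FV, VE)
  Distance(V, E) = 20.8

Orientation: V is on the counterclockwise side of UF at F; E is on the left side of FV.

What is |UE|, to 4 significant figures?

20.20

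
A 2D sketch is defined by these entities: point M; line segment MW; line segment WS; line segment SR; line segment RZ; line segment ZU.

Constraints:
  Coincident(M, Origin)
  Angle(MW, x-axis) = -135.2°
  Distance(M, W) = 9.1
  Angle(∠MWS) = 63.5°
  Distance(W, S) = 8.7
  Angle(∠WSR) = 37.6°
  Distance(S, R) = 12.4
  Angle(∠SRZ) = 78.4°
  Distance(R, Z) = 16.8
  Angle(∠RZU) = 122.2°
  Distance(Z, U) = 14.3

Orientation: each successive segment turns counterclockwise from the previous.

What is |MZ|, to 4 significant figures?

20.08

M is at the origin; MW runs at -135.2° with length 9.1, so W = (-6.457, -6.412). ∠MWS = 63.5° gives WS at -18.70° from the x-axis; with |WS| = 8.7, S = (1.784, -9.202). ∠WSR = 37.6° gives SR at 123.7° from the x-axis; with |SR| = 12.4, R = (-5.096, 1.115). ∠SRZ = 78.4° gives RZ at -134.7° from the x-axis; with |RZ| = 16.8, Z = (-16.91, -10.83). Then |MZ| = |Z − M| = 20.08.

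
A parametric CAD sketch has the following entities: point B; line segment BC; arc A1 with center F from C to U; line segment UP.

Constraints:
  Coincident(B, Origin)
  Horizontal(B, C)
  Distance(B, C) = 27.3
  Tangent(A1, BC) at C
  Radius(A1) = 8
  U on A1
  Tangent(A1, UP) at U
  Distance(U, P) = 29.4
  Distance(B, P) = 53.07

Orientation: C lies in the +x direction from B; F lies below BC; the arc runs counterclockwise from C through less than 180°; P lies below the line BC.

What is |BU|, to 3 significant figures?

24.6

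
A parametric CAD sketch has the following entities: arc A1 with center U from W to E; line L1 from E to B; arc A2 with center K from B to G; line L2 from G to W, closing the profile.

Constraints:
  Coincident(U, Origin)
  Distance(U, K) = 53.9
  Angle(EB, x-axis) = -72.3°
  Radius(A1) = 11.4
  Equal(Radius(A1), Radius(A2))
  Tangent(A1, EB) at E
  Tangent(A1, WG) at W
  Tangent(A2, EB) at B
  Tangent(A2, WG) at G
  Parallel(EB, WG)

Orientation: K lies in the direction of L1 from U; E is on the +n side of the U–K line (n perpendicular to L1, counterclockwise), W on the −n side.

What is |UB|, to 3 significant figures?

55.1

The slot axis is L1's direction at -72.3°, so u = (cos -72.3°, sin -72.3°) = (0.304, -0.953) and n = (−sin -72.3°, cos -72.3°) = (0.953, 0.304). U is at the origin and K lies 53.9 along u from U, so K = 53.9·u = (16.4, -51.3). Tangency of A1 to both parallel lines with radius 11.4 puts E and W at U ± 11.4·n: E = (10.9, 3.47), W = (-10.9, -3.47). Equal radii place B and G the same way about K: B = K + 11.4·n = (27.2, -47.9), G = K − 11.4·n = (5.53, -54.8). Then |UB| = |B − U| = 55.1.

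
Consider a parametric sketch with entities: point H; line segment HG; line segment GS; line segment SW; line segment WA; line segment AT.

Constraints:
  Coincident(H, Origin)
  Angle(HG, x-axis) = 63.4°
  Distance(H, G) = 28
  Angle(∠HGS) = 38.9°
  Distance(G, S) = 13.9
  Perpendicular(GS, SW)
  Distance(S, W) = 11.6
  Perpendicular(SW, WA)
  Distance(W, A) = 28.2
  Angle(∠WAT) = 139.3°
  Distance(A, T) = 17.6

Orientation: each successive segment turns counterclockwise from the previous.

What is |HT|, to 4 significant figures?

52.43

H is at the origin; HG runs at 63.4° with length 28.0, so G = (12.54, 25.04). ∠HGS = 38.9° gives GS at -155.5° from the x-axis; with |GS| = 13.9, S = (-0.1112, 19.27). The perpendicularity gives SW at right angles to GS, so SW runs at -65.50°; with |SW| = 11.6, W = (4.699, 8.717). SW ⟂ WA, so WA runs at 24.50°; with |WA| = 28.2, A = (30.36, 20.41). ∠WAT = 139.3° gives AT at 65.20° from the x-axis; with |AT| = 17.6, T = (37.74, 36.39). Then |HT| = |T − H| = 52.43.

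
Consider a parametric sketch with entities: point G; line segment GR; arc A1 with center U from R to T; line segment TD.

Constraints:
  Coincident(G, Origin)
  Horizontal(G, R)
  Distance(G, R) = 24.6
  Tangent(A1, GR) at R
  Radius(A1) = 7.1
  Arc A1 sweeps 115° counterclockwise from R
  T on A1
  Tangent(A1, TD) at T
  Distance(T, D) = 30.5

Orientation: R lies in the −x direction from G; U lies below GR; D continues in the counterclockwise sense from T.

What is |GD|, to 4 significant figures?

41.88

G is at the origin; G and R share the same y with |GR| = 24.6 and R on the −x side, so R = (-24.60, 0.000). Since A1 is tangent to GR there, UR ⟂ GR, so U = R + (0, -7.1) = (-24.60, -7.100). On A1, R sits at bearing 90° from U; a 115° counterclockwise sweep puts T at bearing 205°, so T = U + 7.1·(cos 205°, sin 205°) = (-31.03, -10.10). Since A1 is tangent to TD there, UT ⟂ TD, so TD runs along (−sin 205°, cos 205°); with |TD| = 30.5, D = (-18.14, -37.74). Then |GD| = |D − G| = 41.88.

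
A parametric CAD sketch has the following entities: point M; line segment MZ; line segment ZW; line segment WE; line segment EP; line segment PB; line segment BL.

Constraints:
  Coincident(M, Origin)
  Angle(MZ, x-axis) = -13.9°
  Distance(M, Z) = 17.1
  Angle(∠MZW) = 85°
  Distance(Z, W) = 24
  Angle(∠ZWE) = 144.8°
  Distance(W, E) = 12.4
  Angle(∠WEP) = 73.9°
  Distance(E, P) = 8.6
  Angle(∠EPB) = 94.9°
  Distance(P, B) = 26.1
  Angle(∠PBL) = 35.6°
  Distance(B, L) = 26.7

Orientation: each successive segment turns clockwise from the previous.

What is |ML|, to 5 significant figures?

38.803

∠EPB = 94.9° gives PB at 24.700° from the x-axis; with |PB| = 26.1, B = (19.580, -15.087). ∠PBL = 35.6° gives BL at -119.70° from the x-axis; with |BL| = 26.7, L = (6.3509, -38.280). Then |ML| = |L − M| = 38.803.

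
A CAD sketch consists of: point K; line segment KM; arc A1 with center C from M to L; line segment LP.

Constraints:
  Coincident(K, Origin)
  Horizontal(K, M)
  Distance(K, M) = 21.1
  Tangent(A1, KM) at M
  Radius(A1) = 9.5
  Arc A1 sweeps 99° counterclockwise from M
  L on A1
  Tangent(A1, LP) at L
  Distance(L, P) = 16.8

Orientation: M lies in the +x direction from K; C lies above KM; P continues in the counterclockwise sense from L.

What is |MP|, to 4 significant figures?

28.39

K is at the origin; KM is horizontal with |KM| = 21.1 and M on the +x side, so M = (21.10, 0.000). Since A1 is tangent to KM there, CM ⟂ KM, so C = M + (0, 9.5) = (21.10, 9.500). On A1, M sits at bearing -90° from C; a 99° counterclockwise sweep puts L at bearing 9°, so L = C + 9.5·(cos 9°, sin 9°) = (30.48, 10.99). A1 meets LP tangentially, so CL is at right angles to LP, so LP runs along (−sin 9°, cos 9°); with |LP| = 16.8, P = (27.85, 27.58). Then |MP| = |P − M| = 28.39.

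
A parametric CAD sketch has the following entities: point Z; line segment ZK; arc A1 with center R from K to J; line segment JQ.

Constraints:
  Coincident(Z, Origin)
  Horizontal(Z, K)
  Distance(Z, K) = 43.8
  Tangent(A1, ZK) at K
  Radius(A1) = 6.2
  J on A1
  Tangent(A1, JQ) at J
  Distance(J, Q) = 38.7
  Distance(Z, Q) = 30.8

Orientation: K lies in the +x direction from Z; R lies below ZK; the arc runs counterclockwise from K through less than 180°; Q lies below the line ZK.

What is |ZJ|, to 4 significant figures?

39.54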